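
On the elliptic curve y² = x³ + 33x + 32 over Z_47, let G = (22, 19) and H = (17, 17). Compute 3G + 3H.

First 3G:
Repeated addition: build up to 3G.
2G: tangent at (22, 19): λ = (3·22² + 33)/(2·19) ≡ 28/38. 38⁻¹ ≡ 26 (mod 47), so λ ≡ 28·26 ≡ 23.
  x = λ² - 22 - 22 = 529 - 44 ≡ 15; y = λ·(22 - 15) - 19 ≡ 1. → (15, 1)
3G: (15, 1) + (22, 19). λ = (19 - 1)/(22 - 15) ≡ 18/7 mod 47. 7⁻¹ ≡ 27 (mod 47) since 7·27 = 189 ≡ 1, so λ ≡ 16.
  x = λ² - 15 - 22 = 256 - 37 ≡ 31; y = λ·(15 - 31) - 1 ≡ 25. → (31, 25)
3G = (31, 25).
Next 3H:
Repeated addition: build up to 3H.
2H: tangent at (17, 17): λ = (3·17² + 33)/(2·17) ≡ 7/34. 34⁻¹ ≡ 18 (mod 47) since 34·18 = 612 ≡ 1, so λ ≡ 7·18 ≡ 32.
  x = λ² - 17 - 17 = 1024 - 34 ≡ 3; y = λ·(17 - 3) - 17 ≡ 8. → (3, 8)
3H: (3, 8) + (17, 17). λ = (17 - 8)/(17 - 3) ≡ 9/14 mod 47. 14⁻¹ ≡ 37 (mod 47), so λ ≡ 4.
  x = λ² - 3 - 17 = 16 - 20 ≡ 43; y = λ·(3 - 43) - 8 ≡ 20. → (43, 20)
3H = (43, 20).
Finally 3G + 3H:
(31, 25) + (43, 20). λ = (20 - 25)/(43 - 31) ≡ 42/12 mod 47. 12⁻¹ ≡ 4 (mod 47), so λ ≡ 27.
  x = λ² - 31 - 43 = 729 - 74 ≡ 44; y = λ·(31 - 44) - 25 ≡ 0. → (44, 0)

(44, 0)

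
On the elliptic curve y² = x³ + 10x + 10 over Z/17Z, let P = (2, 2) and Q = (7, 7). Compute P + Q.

(2, 2) + (7, 7). λ = (7 - 2)/(7 - 2) ≡ 5/5 mod 17. 5⁻¹ ≡ 7 (mod 17), so λ ≡ 1.
  x = λ² - 2 - 7 = 1 - 9 ≡ 9; y = λ·(2 - 9) - 2 ≡ 8. → (9, 8)

(9, 8)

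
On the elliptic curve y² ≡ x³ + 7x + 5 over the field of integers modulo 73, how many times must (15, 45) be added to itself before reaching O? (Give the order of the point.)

2P: tangent at (15, 45): λ = (3·15² + 7)/(2·45) ≡ 25/17. 17⁻¹ ≡ 43 (mod 73), so λ ≡ 25·43 ≡ 53.
  x = λ² - 15 - 15 = 2809 - 30 ≡ 5; y = λ·(15 - 5) - 45 ≡ 47. → (5, 47)
3P: (5, 47) + (15, 45). λ = (45 - 47)/(15 - 5) ≡ 71/10 mod 73. 10⁻¹ ≡ 22 (mod 73), so λ ≡ 29.
  x = λ² - 5 - 15 = 841 - 20 ≡ 18; y = λ·(5 - 18) - 47 ≡ 14. → (18, 14)
4P: (18, 14) + (15, 45). λ = (45 - 14)/(15 - 18) ≡ 31/70 mod 73. 70⁻¹ ≡ 24 (mod 73), so λ ≡ 14.
  x = λ² - 18 - 15 = 196 - 33 ≡ 17; y = λ·(18 - 17) - 14 ≡ 0. → (17, 0)
5P: (17, 0) + (15, 45). λ = (45 - 0)/(15 - 17) ≡ 45/71 mod 73. 71⁻¹ ≡ 36 (mod 73), so λ ≡ 14.
  x = λ² - 17 - 15 = 196 - 32 ≡ 18; y = λ·(17 - 18) - 0 ≡ 59. → (18, 59)
6P: (18, 59) + (15, 45). λ = (45 - 59)/(15 - 18) ≡ 59/70 mod 73. 70⁻¹ ≡ 24 (mod 73) since 70·24 = 1680 ≡ 1, so λ ≡ 29.
  x = λ² - 18 - 15 = 841 - 33 ≡ 5; y = λ·(18 - 5) - 59 ≡ 26. → (5, 26)
7P: (5, 26) + (15, 45). λ = (45 - 26)/(15 - 5) ≡ 19/10 mod 73. 10⁻¹ ≡ 22 (mod 73), so λ ≡ 53.
  x = λ² - 5 - 15 = 2809 - 20 ≡ 15; y = λ·(5 - 15) - 26 ≡ 28. → (15, 28)
8P: (15, 28) + (15, 45): same x and y₁ ≡ -y₂, so the sum is O.
8P = O, so the order is 8.

8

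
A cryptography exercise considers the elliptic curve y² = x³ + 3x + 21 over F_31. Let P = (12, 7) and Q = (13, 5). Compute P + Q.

(12, 7) + (13, 5). λ = (5 - 7)/(13 - 12) ≡ 29/1 mod 31. 1⁻¹ ≡ 1 (mod 31) since 1·1 = 1 ≡ 1, so λ ≡ 29.
  x = λ² - 12 - 13 = 841 - 25 ≡ 10; y = λ·(12 - 10) - 7 ≡ 20. → (10, 20)

(10, 20)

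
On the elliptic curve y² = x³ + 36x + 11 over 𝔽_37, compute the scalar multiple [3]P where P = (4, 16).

(36, 14)

Repeated addition: build up to 3P.
2P: tangent at (4, 16): λ = (3·4² + 36)/(2·16) ≡ 10/32. 32⁻¹ ≡ 22 (mod 37) since 32·22 = 704 ≡ 1, so λ ≡ 10·22 ≡ 35.
  x = λ² - 4 - 4 = 1225 - 8 ≡ 33; y = λ·(4 - 33) - 16 ≡ 5. → (33, 5)
3P: (33, 5) + (4, 16). λ = (16 - 5)/(4 - 33) ≡ 11/8 mod 37. 8⁻¹ ≡ 14 (mod 37), so λ ≡ 6.
  x = λ² - 33 - 4 = 36 - 37 ≡ 36; y = λ·(33 - 36) - 5 ≡ 14. → (36, 14)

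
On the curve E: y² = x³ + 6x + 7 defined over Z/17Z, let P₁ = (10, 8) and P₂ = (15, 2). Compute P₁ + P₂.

(5, 3)

(10, 8) + (15, 2). λ = (2 - 8)/(15 - 10) ≡ 11/5 mod 17. 5⁻¹ ≡ 7 (mod 17), so λ ≡ 9.
  x = λ² - 10 - 15 = 81 - 25 ≡ 5; y = λ·(10 - 5) - 8 ≡ 3. → (5, 3)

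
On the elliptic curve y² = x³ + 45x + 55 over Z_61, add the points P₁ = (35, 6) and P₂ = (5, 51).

(8, 45)

(35, 6) + (5, 51). λ = (51 - 6)/(5 - 35) ≡ 45/31 mod 61. 31⁻¹ ≡ 2 (mod 61), so λ ≡ 29.
  x = λ² - 35 - 5 = 841 - 40 ≡ 8; y = λ·(35 - 8) - 6 ≡ 45. → (8, 45)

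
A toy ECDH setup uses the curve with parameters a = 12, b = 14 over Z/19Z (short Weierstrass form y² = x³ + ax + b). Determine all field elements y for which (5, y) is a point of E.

x³ + 12x + 14 = 199 ≡ 9 (mod 19).
Square roots of 9 mod 19: 3 and 16 (since 3² = 9 ≡ 9).

3, 16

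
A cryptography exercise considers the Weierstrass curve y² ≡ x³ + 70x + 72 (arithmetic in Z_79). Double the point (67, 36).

(40, 14)

tangent at (67, 36): λ = (3·67² + 70)/(2·36) ≡ 28/72. 72⁻¹ ≡ 45 (mod 79) since 72·45 = 3240 ≡ 1, so λ ≡ 28·45 ≡ 75.
  x = λ² - 67 - 67 = 5625 - 134 ≡ 40; y = λ·(67 - 40) - 36 ≡ 14. → (40, 14)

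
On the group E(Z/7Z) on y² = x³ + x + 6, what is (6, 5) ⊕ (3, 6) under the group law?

(2, 3)

(6, 5) + (3, 6). λ = (6 - 5)/(3 - 6) ≡ 1/4 mod 7. 4⁻¹ ≡ 2 (mod 7), so λ ≡ 2.
  x = λ² - 6 - 3 = 4 - 9 ≡ 2; y = λ·(6 - 2) - 5 ≡ 3. → (2, 3)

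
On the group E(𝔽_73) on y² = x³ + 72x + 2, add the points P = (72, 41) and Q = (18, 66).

(64, 31)

(72, 41) + (18, 66). λ = (66 - 41)/(18 - 72) ≡ 25/19 mod 73. 19⁻¹ ≡ 50 (mod 73), so λ ≡ 9.
  x = λ² - 72 - 18 = 81 - 90 ≡ 64; y = λ·(72 - 64) - 41 ≡ 31. → (64, 31)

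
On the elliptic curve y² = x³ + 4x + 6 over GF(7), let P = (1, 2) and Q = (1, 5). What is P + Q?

O

The two points share x = 1 and their y-coordinates satisfy 2 + 5 ≡ 0 (mod 7), so they are inverses. Their sum is O.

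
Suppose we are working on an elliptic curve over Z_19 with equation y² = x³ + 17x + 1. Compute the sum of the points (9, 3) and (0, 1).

(7, 8)

(9, 3) + (0, 1). λ = (1 - 3)/(0 - 9) ≡ 17/10 mod 19. 10⁻¹ ≡ 2 (mod 19), so λ ≡ 15.
  x = λ² - 9 - 0 = 225 - 9 ≡ 7; y = λ·(9 - 7) - 3 ≡ 8. → (7, 8)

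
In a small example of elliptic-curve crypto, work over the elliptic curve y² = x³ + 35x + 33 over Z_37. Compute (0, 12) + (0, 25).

The two points share x = 0 and their y-coordinates satisfy 12 + 25 ≡ 0 (mod 37), so they are inverses. Their sum is O.

O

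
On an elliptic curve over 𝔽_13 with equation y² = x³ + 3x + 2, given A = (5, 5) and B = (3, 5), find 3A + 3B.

(4, 0)

First 3A:
Repeated addition: build up to 3A.
2A: tangent at (5, 5): λ = (3·5² + 3)/(2·5) ≡ 0/10. 10⁻¹ ≡ 4 (mod 13) since 10·4 = 40 ≡ 1, so λ ≡ 0·4 ≡ 0.
  x = λ² - 5 - 5 = 0 - 10 ≡ 3; y = λ·(5 - 3) - 5 ≡ 8. → (3, 8)
3A: (3, 8) + (5, 5). λ = (5 - 8)/(5 - 3) ≡ 10/2 mod 13. 2⁻¹ ≡ 7 (mod 13) since 2·7 = 14 ≡ 1, so λ ≡ 5.
  x = λ² - 3 - 5 = 25 - 8 ≡ 4; y = λ·(3 - 4) - 8 ≡ 0. → (4, 0)
3A = (4, 0).
Next 3B:
Repeated addition: build up to 3B.
2B: tangent at (3, 5): λ = (3·3² + 3)/(2·5) ≡ 4/10. 10⁻¹ ≡ 4 (mod 13), so λ ≡ 4·4 ≡ 3.
  x = λ² - 3 - 3 = 9 - 6 ≡ 3; y = λ·(3 - 3) - 5 ≡ 8. → (3, 8)
3B: (3, 8) + (3, 5): same x and y₁ ≡ -y₂, so the sum is ∞.
3B = ∞.
Finally 3A + 3B:
(4, 0) + ∞ = (4, 0) (identity).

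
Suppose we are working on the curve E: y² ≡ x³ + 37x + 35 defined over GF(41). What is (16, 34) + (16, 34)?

tangent at (16, 34): λ = (3·16² + 37)/(2·34) ≡ 26/27. 27⁻¹ ≡ 38 (mod 41) since 27·38 = 1026 ≡ 1, so λ ≡ 26·38 ≡ 4.
  x = λ² - 16 - 16 = 16 - 32 ≡ 25; y = λ·(16 - 25) - 34 ≡ 12. → (25, 12)

(25, 12)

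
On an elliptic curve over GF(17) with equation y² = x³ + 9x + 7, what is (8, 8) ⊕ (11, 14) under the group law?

(8, 8) + (11, 14). λ = (14 - 8)/(11 - 8) ≡ 6/3 mod 17. 3⁻¹ ≡ 6 (mod 17), so λ ≡ 2.
  x = λ² - 8 - 11 = 4 - 19 ≡ 2; y = λ·(8 - 2) - 8 ≡ 4. → (2, 4)

(2, 4)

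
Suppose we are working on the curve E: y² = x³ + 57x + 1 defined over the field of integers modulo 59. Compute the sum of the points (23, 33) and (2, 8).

(50, 36)

(23, 33) + (2, 8). λ = (8 - 33)/(2 - 23) ≡ 34/38 mod 59. 38⁻¹ ≡ 14 (mod 59), so λ ≡ 4.
  x = λ² - 23 - 2 = 16 - 25 ≡ 50; y = λ·(23 - 50) - 33 ≡ 36. → (50, 36)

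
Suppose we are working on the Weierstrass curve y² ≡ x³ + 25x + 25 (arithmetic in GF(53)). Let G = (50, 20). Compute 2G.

tangent at (50, 20): λ = (3·50² + 25)/(2·20) ≡ 52/40. 40⁻¹ ≡ 4 (mod 53) since 40·4 = 160 ≡ 1, so λ ≡ 52·4 ≡ 49.
  x = λ² - 50 - 50 = 2401 - 100 ≡ 22; y = λ·(50 - 22) - 20 ≡ 27. → (22, 27)

(22, 27)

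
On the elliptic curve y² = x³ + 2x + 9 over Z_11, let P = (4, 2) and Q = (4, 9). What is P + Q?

The two points share x = 4 and their y-coordinates satisfy 2 + 9 ≡ 0 (mod 11), so they are inverses. Their sum is ∞.

O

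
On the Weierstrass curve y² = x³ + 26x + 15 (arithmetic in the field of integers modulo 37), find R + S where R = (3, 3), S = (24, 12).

(3, 3) + (24, 12). λ = (12 - 3)/(24 - 3) ≡ 9/21 mod 37. 21⁻¹ ≡ 30 (mod 37) since 21·30 = 630 ≡ 1, so λ ≡ 11.
  x = λ² - 3 - 24 = 121 - 27 ≡ 20; y = λ·(3 - 20) - 3 ≡ 32. → (20, 32)

(20, 32)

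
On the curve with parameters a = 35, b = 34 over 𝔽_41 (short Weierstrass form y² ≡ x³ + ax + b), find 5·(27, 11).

Write P = (27, 11).
Double-and-add on 5 = (101)₂. Start with P = (27, 11) for the leading 1-bit.
double: tangent at (27, 11): λ = (3·27² + 35)/(2·11) ≡ 8/22. 22⁻¹ ≡ 28 (mod 41), so λ ≡ 8·28 ≡ 19.
  x = λ² - 27 - 27 = 361 - 54 ≡ 20; y = λ·(27 - 20) - 11 ≡ 40. → (20, 40)
double: tangent at (20, 40): λ = (3·20² + 35)/(2·40) ≡ 5/39. 39⁻¹ ≡ 20 (mod 41) since 39·20 = 780 ≡ 1, so λ ≡ 5·20 ≡ 18.
  x = λ² - 20 - 20 = 324 - 40 ≡ 38; y = λ·(20 - 38) - 40 ≡ 5. → (38, 5)
add P: (38, 5) + (27, 11). λ = (11 - 5)/(27 - 38) ≡ 6/30 mod 41. 30⁻¹ ≡ 26 (mod 41), so λ ≡ 33.
  x = λ² - 38 - 27 = 1089 - 65 ≡ 40; y = λ·(38 - 40) - 5 ≡ 11. → (40, 11)

(40, 11)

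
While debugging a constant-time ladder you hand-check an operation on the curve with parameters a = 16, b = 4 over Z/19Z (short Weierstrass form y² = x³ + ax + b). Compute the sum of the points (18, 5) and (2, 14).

(8, 6)

(18, 5) + (2, 14). λ = (14 - 5)/(2 - 18) ≡ 9/3 mod 19. 3⁻¹ ≡ 13 (mod 19) since 3·13 = 39 ≡ 1, so λ ≡ 3.
  x = λ² - 18 - 2 = 9 - 20 ≡ 8; y = λ·(18 - 8) - 5 ≡ 6. → (8, 6)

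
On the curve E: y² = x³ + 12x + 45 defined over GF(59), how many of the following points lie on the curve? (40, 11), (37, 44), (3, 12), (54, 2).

(40, 11): 11² ≡ 3, rhs ≡ 38 → off.
(37, 44): 44² ≡ 48, rhs ≡ 48 → on.
(3, 12): 12² ≡ 26, rhs ≡ 49 → off.
(54, 2): 2² ≡ 4, rhs ≡ 37 → off.

1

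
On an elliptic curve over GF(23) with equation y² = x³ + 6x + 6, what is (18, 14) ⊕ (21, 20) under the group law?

(18, 14) + (21, 20). λ = (20 - 14)/(21 - 18) ≡ 6/3 mod 23. 3⁻¹ ≡ 8 (mod 23), so λ ≡ 2.
  x = λ² - 18 - 21 = 4 - 39 ≡ 11; y = λ·(18 - 11) - 14 ≡ 0. → (11, 0)

(11, 0)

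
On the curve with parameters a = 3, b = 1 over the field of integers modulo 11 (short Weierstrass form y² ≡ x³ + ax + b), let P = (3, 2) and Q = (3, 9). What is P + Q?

O

The two points share x = 3 and their y-coordinates satisfy 2 + 9 ≡ 0 (mod 11), so they are inverses. Their sum is ∞.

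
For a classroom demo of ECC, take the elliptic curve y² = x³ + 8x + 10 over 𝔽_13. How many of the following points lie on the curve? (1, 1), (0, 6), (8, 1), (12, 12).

(1, 1): 1² ≡ 1, rhs ≡ 6 → off.
(0, 6): 6² ≡ 10, rhs ≡ 10 → on.
(8, 1): 1² ≡ 1, rhs ≡ 1 → on.
(12, 12): 12² ≡ 1, rhs ≡ 1 → on.

3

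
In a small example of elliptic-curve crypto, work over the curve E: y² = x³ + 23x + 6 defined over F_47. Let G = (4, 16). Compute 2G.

tangent at (4, 16): λ = (3·4² + 23)/(2·16) ≡ 24/32. 32⁻¹ ≡ 25 (mod 47) since 32·25 = 800 ≡ 1, so λ ≡ 24·25 ≡ 36.
  x = λ² - 4 - 4 = 1296 - 8 ≡ 19; y = λ·(4 - 19) - 16 ≡ 8. → (19, 8)

(19, 8)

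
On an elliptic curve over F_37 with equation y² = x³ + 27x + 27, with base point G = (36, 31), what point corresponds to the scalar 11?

Repeated addition: build up to 11G.
2G: tangent at (36, 31): λ = (3·36² + 27)/(2·31) ≡ 30/25. 25⁻¹ ≡ 3 (mod 37) since 25·3 = 75 ≡ 1, so λ ≡ 30·3 ≡ 16.
  x = λ² - 36 - 36 = 256 - 72 ≡ 36; y = λ·(36 - 36) - 31 ≡ 6. → (36, 6)
3G: (36, 6) + (36, 31): same x and y₁ ≡ -y₂, so the sum is O.
4G: O + (36, 31) = (36, 31) (identity).
5G: tangent at (36, 31): λ = (3·36² + 27)/(2·31) ≡ 30/25. 25⁻¹ ≡ 3 (mod 37), so λ ≡ 30·3 ≡ 16.
  x = λ² - 36 - 36 = 256 - 72 ≡ 36; y = λ·(36 - 36) - 31 ≡ 6. → (36, 6)
6G: (36, 6) + (36, 31): same x and y₁ ≡ -y₂, so the sum is O.
7G: O + (36, 31) = (36, 31) (identity).
8G: tangent at (36, 31): λ = (3·36² + 27)/(2·31) ≡ 30/25. 25⁻¹ ≡ 3 (mod 37) since 25·3 = 75 ≡ 1, so λ ≡ 30·3 ≡ 16.
  x = λ² - 36 - 36 = 256 - 72 ≡ 36; y = λ·(36 - 36) - 31 ≡ 6. → (36, 6)
9G: (36, 6) + (36, 31): same x and y₁ ≡ -y₂, so the sum is O.
10G: O + (36, 31) = (36, 31) (identity).
11G: tangent at (36, 31): λ = (3·36² + 27)/(2·31) ≡ 30/25. 25⁻¹ ≡ 3 (mod 37), so λ ≡ 30·3 ≡ 16.
  x = λ² - 36 - 36 = 256 - 72 ≡ 36; y = λ·(36 - 36) - 31 ≡ 6. → (36, 6)

(36, 6)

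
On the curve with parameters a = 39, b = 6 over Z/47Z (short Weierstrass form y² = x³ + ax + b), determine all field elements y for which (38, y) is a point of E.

x³ + 39x + 6 = 56360 ≡ 7 (mod 47).
Square roots of 7 mod 47: 17 and 30 (since 17² = 289 ≡ 7).

17, 30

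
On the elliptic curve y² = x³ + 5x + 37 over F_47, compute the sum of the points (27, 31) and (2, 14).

(42, 34)

(27, 31) + (2, 14). λ = (14 - 31)/(2 - 27) ≡ 30/22 mod 47. 22⁻¹ ≡ 15 (mod 47) since 22·15 = 330 ≡ 1, so λ ≡ 27.
  x = λ² - 27 - 2 = 729 - 29 ≡ 42; y = λ·(27 - 42) - 31 ≡ 34. → (42, 34)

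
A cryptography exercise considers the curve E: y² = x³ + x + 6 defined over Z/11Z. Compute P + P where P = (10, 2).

tangent at (10, 2): λ = (3·10² + 1)/(2·2) ≡ 4/4. 4⁻¹ ≡ 3 (mod 11), so λ ≡ 4·3 ≡ 1.
  x = λ² - 10 - 10 = 1 - 20 ≡ 3; y = λ·(10 - 3) - 2 ≡ 5. → (3, 5)

(3, 5)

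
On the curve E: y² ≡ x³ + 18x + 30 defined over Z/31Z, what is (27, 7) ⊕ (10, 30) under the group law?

(19, 15)

(27, 7) + (10, 30). λ = (30 - 7)/(10 - 27) ≡ 23/14 mod 31. 14⁻¹ ≡ 20 (mod 31) since 14·20 = 280 ≡ 1, so λ ≡ 26.
  x = λ² - 27 - 10 = 676 - 37 ≡ 19; y = λ·(27 - 19) - 7 ≡ 15. → (19, 15)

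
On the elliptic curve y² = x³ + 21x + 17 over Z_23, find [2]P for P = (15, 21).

tangent at (15, 21): λ = (3·15² + 21)/(2·21) ≡ 6/19. 19⁻¹ ≡ 17 (mod 23), so λ ≡ 6·17 ≡ 10.
  x = λ² - 15 - 15 = 100 - 30 ≡ 1; y = λ·(15 - 1) - 21 ≡ 4. → (1, 4)

(1, 4)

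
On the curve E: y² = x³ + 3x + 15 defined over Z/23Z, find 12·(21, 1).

(2, 11)

Write Q = (21, 1).
Double-and-add on 12 = (1100)₂. Start with Q = (21, 1) for the leading 1-bit.
double: tangent at (21, 1): λ = (3·21² + 3)/(2·1) ≡ 15/2. 2⁻¹ ≡ 12 (mod 23) since 2·12 = 24 ≡ 1, so λ ≡ 15·12 ≡ 19.
  x = λ² - 21 - 21 = 361 - 42 ≡ 20; y = λ·(21 - 20) - 1 ≡ 18. → (20, 18)
add Q: (20, 18) + (21, 1). λ = (1 - 18)/(21 - 20) ≡ 6/1 mod 23. 1⁻¹ ≡ 1 (mod 23), so λ ≡ 6.
  x = λ² - 20 - 21 = 36 - 41 ≡ 18; y = λ·(20 - 18) - 18 ≡ 17. → (18, 17)
double: tangent at (18, 17): λ = (3·18² + 3)/(2·17) ≡ 9/11. 11⁻¹ ≡ 21 (mod 23), so λ ≡ 9·21 ≡ 5.
  x = λ² - 18 - 18 = 25 - 36 ≡ 12; y = λ·(18 - 12) - 17 ≡ 13. → (12, 13)
double: tangent at (12, 13): λ = (3·12² + 3)/(2·13) ≡ 21/3. 3⁻¹ ≡ 8 (mod 23) since 3·8 = 24 ≡ 1, so λ ≡ 21·8 ≡ 7.
  x = λ² - 12 - 12 = 49 - 24 ≡ 2; y = λ·(12 - 2) - 13 ≡ 11. → (2, 11)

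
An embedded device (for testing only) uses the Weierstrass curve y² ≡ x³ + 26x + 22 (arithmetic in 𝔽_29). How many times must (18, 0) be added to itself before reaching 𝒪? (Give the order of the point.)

2P: (18, 0) + (18, 0): same x and y₁ ≡ -y₂, so the sum is 𝒪.
2P = 𝒪, so the order is 2.

2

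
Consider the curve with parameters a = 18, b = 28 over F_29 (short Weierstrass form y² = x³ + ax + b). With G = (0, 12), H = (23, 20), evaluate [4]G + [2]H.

(11, 7)

First 4G:
Repeated addition: build up to 4G.
2G: tangent at (0, 12): λ = (3·0² + 18)/(2·12) ≡ 18/24. 24⁻¹ ≡ 23 (mod 29), so λ ≡ 18·23 ≡ 8.
  x = λ² - 0 - 0 = 64 - 0 ≡ 6; y = λ·(0 - 6) - 12 ≡ 27. → (6, 27)
3G: (6, 27) + (0, 12). λ = (12 - 27)/(0 - 6) ≡ 14/23 mod 29. 23⁻¹ ≡ 24 (mod 29) since 23·24 = 552 ≡ 1, so λ ≡ 17.
  x = λ² - 6 - 0 = 289 - 6 ≡ 22; y = λ·(6 - 22) - 27 ≡ 20. → (22, 20)
4G: (22, 20) + (0, 12). λ = (12 - 20)/(0 - 22) ≡ 21/7 mod 29. 7⁻¹ ≡ 25 (mod 29), so λ ≡ 3.
  x = λ² - 22 - 0 = 9 - 22 ≡ 16; y = λ·(22 - 16) - 20 ≡ 27. → (16, 27)
4G = (16, 27).
Next 2H:
Repeated addition: build up to 2H.
2H: tangent at (23, 20): λ = (3·23² + 18)/(2·20) ≡ 10/11. 11⁻¹ ≡ 8 (mod 29), so λ ≡ 10·8 ≡ 22.
  x = λ² - 23 - 23 = 484 - 46 ≡ 3; y = λ·(23 - 3) - 20 ≡ 14. → (3, 14)
2H = (3, 14).
Finally 4G + 2H:
(16, 27) + (3, 14). λ = (14 - 27)/(3 - 16) ≡ 16/16 mod 29. 16⁻¹ ≡ 20 (mod 29), so λ ≡ 1.
  x = λ² - 16 - 3 = 1 - 19 ≡ 11; y = λ·(16 - 11) - 27 ≡ 7. → (11, 7)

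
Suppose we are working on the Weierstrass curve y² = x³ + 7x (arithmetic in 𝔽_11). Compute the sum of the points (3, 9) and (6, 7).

(0, 0)

(3, 9) + (6, 7). λ = (7 - 9)/(6 - 3) ≡ 9/3 mod 11. 3⁻¹ ≡ 4 (mod 11), so λ ≡ 3.
  x = λ² - 3 - 6 = 9 - 9 ≡ 0; y = λ·(3 - 0) - 9 ≡ 0. → (0, 0)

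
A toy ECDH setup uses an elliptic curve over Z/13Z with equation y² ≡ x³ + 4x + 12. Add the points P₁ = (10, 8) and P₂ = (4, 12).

(11, 10)

(10, 8) + (4, 12). λ = (12 - 8)/(4 - 10) ≡ 4/7 mod 13. 7⁻¹ ≡ 2 (mod 13), so λ ≡ 8.
  x = λ² - 10 - 4 = 64 - 14 ≡ 11; y = λ·(10 - 11) - 8 ≡ 10. → (11, 10)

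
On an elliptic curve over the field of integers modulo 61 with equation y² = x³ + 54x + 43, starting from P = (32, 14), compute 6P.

Repeated addition: build up to 6P.
2P: tangent at (32, 14): λ = (3·32² + 54)/(2·14) ≡ 15/28. 28⁻¹ ≡ 24 (mod 61) since 28·24 = 672 ≡ 1, so λ ≡ 15·24 ≡ 55.
  x = λ² - 32 - 32 = 3025 - 64 ≡ 33; y = λ·(32 - 33) - 14 ≡ 53. → (33, 53)
3P: (33, 53) + (32, 14). λ = (14 - 53)/(32 - 33) ≡ 22/60 mod 61. 60⁻¹ ≡ 60 (mod 61) since 60·60 = 3600 ≡ 1, so λ ≡ 39.
  x = λ² - 33 - 32 = 1521 - 65 ≡ 53; y = λ·(33 - 53) - 53 ≡ 21. → (53, 21)
4P: (53, 21) + (32, 14). λ = (14 - 21)/(32 - 53) ≡ 54/40 mod 61. 40⁻¹ ≡ 29 (mod 61), so λ ≡ 41.
  x = λ² - 53 - 32 = 1681 - 85 ≡ 10; y = λ·(53 - 10) - 21 ≡ 34. → (10, 34)
5P: (10, 34) + (32, 14). λ = (14 - 34)/(32 - 10) ≡ 41/22 mod 61. 22⁻¹ ≡ 25 (mod 61) since 22·25 = 550 ≡ 1, so λ ≡ 49.
  x = λ² - 10 - 32 = 2401 - 42 ≡ 41; y = λ·(10 - 41) - 34 ≡ 33. → (41, 33)
6P: (41, 33) + (32, 14). λ = (14 - 33)/(32 - 41) ≡ 42/52 mod 61. 52⁻¹ ≡ 27 (mod 61) since 52·27 = 1404 ≡ 1, so λ ≡ 36.
  x = λ² - 41 - 32 = 1296 - 73 ≡ 3; y = λ·(41 - 3) - 33 ≡ 54. → (3, 54)

(3, 54)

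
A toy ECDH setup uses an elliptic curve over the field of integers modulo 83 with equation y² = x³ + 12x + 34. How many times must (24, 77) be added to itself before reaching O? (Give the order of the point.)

10

2P: tangent at (24, 77): λ = (3·24² + 12)/(2·77) ≡ 80/71. 71⁻¹ ≡ 76 (mod 83), so λ ≡ 80·76 ≡ 21.
  x = λ² - 24 - 24 = 441 - 48 ≡ 61; y = λ·(24 - 61) - 77 ≡ 59. → (61, 59)
3P: (61, 59) + (24, 77). λ = (77 - 59)/(24 - 61) ≡ 18/46 mod 83. 46⁻¹ ≡ 74 (mod 83), so λ ≡ 4.
  x = λ² - 61 - 24 = 16 - 85 ≡ 14; y = λ·(61 - 14) - 59 ≡ 46. → (14, 46)
4P: (14, 46) + (24, 77). λ = (77 - 46)/(24 - 14) ≡ 31/10 mod 83. 10⁻¹ ≡ 25 (mod 83), so λ ≡ 28.
  x = λ² - 14 - 24 = 784 - 38 ≡ 82; y = λ·(14 - 82) - 46 ≡ 42. → (82, 42)
5P: (82, 42) + (24, 77). λ = (77 - 42)/(24 - 82) ≡ 35/25 mod 83. 25⁻¹ ≡ 10 (mod 83) since 25·10 = 250 ≡ 1, so λ ≡ 18.
  x = λ² - 82 - 24 = 324 - 106 ≡ 52; y = λ·(82 - 52) - 42 ≡ 0. → (52, 0)
6P: (52, 0) + (24, 77). λ = (77 - 0)/(24 - 52) ≡ 77/55 mod 83. 55⁻¹ ≡ 80 (mod 83) since 55·80 = 4400 ≡ 1, so λ ≡ 18.
  x = λ² - 52 - 24 = 324 - 76 ≡ 82; y = λ·(52 - 82) - 0 ≡ 41. → (82, 41)
7P: (82, 41) + (24, 77). λ = (77 - 41)/(24 - 82) ≡ 36/25 mod 83. 25⁻¹ ≡ 10 (mod 83) since 25·10 = 250 ≡ 1, so λ ≡ 28.
  x = λ² - 82 - 24 = 784 - 106 ≡ 14; y = λ·(82 - 14) - 41 ≡ 37. → (14, 37)
8P: (14, 37) + (24, 77). λ = (77 - 37)/(24 - 14) ≡ 40/10 mod 83. 10⁻¹ ≡ 25 (mod 83), so λ ≡ 4.
  x = λ² - 14 - 24 = 16 - 38 ≡ 61; y = λ·(14 - 61) - 37 ≡ 24. → (61, 24)
9P: (61, 24) + (24, 77). λ = (77 - 24)/(24 - 61) ≡ 53/46 mod 83. 46⁻¹ ≡ 74 (mod 83), so λ ≡ 21.
  x = λ² - 61 - 24 = 441 - 85 ≡ 24; y = λ·(61 - 24) - 24 ≡ 6. → (24, 6)
10P: (24, 6) + (24, 77): same x and y₁ ≡ -y₂, so the sum is O.
10P = O, so the order is 10.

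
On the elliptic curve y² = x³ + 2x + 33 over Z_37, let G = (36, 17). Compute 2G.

tangent at (36, 17): λ = (3·36² + 2)/(2·17) ≡ 5/34. 34⁻¹ ≡ 12 (mod 37) since 34·12 = 408 ≡ 1, so λ ≡ 5·12 ≡ 23.
  x = λ² - 36 - 36 = 529 - 72 ≡ 13; y = λ·(36 - 13) - 17 ≡ 31. → (13, 31)

(13, 31)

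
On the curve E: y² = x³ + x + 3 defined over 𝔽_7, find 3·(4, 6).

(5, 0)

Write Q = (4, 6).
Repeated addition: build up to 3Q.
2Q: tangent at (4, 6): λ = (3·4² + 1)/(2·6) ≡ 0/5. 5⁻¹ ≡ 3 (mod 7), so λ ≡ 0·3 ≡ 0.
  x = λ² - 4 - 4 = 0 - 8 ≡ 6; y = λ·(4 - 6) - 6 ≡ 1. → (6, 1)
3Q: (6, 1) + (4, 6). λ = (6 - 1)/(4 - 6) ≡ 5/5 mod 7. 5⁻¹ ≡ 3 (mod 7), so λ ≡ 1.
  x = λ² - 6 - 4 = 1 - 10 ≡ 5; y = λ·(6 - 5) - 1 ≡ 0. → (5, 0)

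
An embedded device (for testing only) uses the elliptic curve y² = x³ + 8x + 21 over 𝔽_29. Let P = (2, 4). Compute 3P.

Repeated addition: build up to 3P.
2P: tangent at (2, 4): λ = (3·2² + 8)/(2·4) ≡ 20/8. 8⁻¹ ≡ 11 (mod 29), so λ ≡ 20·11 ≡ 17.
  x = λ² - 2 - 2 = 289 - 4 ≡ 24; y = λ·(2 - 24) - 4 ≡ 28. → (24, 28)
3P: (24, 28) + (2, 4). λ = (4 - 28)/(2 - 24) ≡ 5/7 mod 29. 7⁻¹ ≡ 25 (mod 29), so λ ≡ 9.
  x = λ² - 24 - 2 = 81 - 26 ≡ 26; y = λ·(24 - 26) - 28 ≡ 12. → (26, 12)

(26, 12)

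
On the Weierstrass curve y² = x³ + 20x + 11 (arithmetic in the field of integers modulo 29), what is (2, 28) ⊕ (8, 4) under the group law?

(2, 28) + (8, 4). λ = (4 - 28)/(8 - 2) ≡ 5/6 mod 29. 6⁻¹ ≡ 5 (mod 29), so λ ≡ 25.
  x = λ² - 2 - 8 = 625 - 10 ≡ 6; y = λ·(2 - 6) - 28 ≡ 17. → (6, 17)

(6, 17)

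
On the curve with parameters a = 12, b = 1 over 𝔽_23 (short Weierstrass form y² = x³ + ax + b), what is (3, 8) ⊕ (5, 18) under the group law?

(3, 8) + (5, 18). λ = (18 - 8)/(5 - 3) ≡ 10/2 mod 23. 2⁻¹ ≡ 12 (mod 23) since 2·12 = 24 ≡ 1, so λ ≡ 5.
  x = λ² - 3 - 5 = 25 - 8 ≡ 17; y = λ·(3 - 17) - 8 ≡ 14. → (17, 14)

(17, 14)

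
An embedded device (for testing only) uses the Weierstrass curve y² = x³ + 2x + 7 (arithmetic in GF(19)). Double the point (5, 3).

(18, 17)

tangent at (5, 3): λ = (3·5² + 2)/(2·3) ≡ 1/6. 6⁻¹ ≡ 16 (mod 19), so λ ≡ 1·16 ≡ 16.
  x = λ² - 5 - 5 = 256 - 10 ≡ 18; y = λ·(5 - 18) - 3 ≡ 17. → (18, 17)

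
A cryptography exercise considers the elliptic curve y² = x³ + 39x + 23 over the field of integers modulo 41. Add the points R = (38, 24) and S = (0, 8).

(38, 24) + (0, 8). λ = (8 - 24)/(0 - 38) ≡ 25/3 mod 41. 3⁻¹ ≡ 14 (mod 41), so λ ≡ 22.
  x = λ² - 38 - 0 = 484 - 38 ≡ 36; y = λ·(38 - 36) - 24 ≡ 20. → (36, 20)

(36, 20)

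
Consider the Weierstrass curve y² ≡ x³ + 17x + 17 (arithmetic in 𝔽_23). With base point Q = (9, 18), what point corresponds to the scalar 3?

Repeated addition: build up to 3Q.
2Q: tangent at (9, 18): λ = (3·9² + 17)/(2·18) ≡ 7/13. 13⁻¹ ≡ 16 (mod 23) since 13·16 = 208 ≡ 1, so λ ≡ 7·16 ≡ 20.
  x = λ² - 9 - 9 = 400 - 18 ≡ 14; y = λ·(9 - 14) - 18 ≡ 20. → (14, 20)
3Q: (14, 20) + (9, 18). λ = (18 - 20)/(9 - 14) ≡ 21/18 mod 23. 18⁻¹ ≡ 9 (mod 23) since 18·9 = 162 ≡ 1, so λ ≡ 5.
  x = λ² - 14 - 9 = 25 - 23 ≡ 2; y = λ·(14 - 2) - 20 ≡ 17. → (2, 17)

(2, 17)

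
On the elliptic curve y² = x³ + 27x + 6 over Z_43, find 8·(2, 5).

(25, 3)

Write Q = (2, 5).
Double-and-add on 8 = (1000)₂. Start with Q = (2, 5) for the leading 1-bit.
double: tangent at (2, 5): λ = (3·2² + 27)/(2·5) ≡ 39/10. 10⁻¹ ≡ 13 (mod 43) since 10·13 = 130 ≡ 1, so λ ≡ 39·13 ≡ 34.
  x = λ² - 2 - 2 = 1156 - 4 ≡ 34; y = λ·(2 - 34) - 5 ≡ 25. → (34, 25)
double: tangent at (34, 25): λ = (3·34² + 27)/(2·25) ≡ 12/7. 7⁻¹ ≡ 37 (mod 43), so λ ≡ 12·37 ≡ 14.
  x = λ² - 34 - 34 = 196 - 68 ≡ 42; y = λ·(34 - 42) - 25 ≡ 35. → (42, 35)
double: tangent at (42, 35): λ = (3·42² + 27)/(2·35) ≡ 30/27. 27⁻¹ ≡ 8 (mod 43), so λ ≡ 30·8 ≡ 25.
  x = λ² - 42 - 42 = 625 - 84 ≡ 25; y = λ·(42 - 25) - 35 ≡ 3. → (25, 3)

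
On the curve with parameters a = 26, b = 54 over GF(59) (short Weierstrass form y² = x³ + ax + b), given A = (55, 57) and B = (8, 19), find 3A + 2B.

(14, 25)

First 3A:
Repeated addition: build up to 3A.
2A: tangent at (55, 57): λ = (3·55² + 26)/(2·57) ≡ 15/55. 55⁻¹ ≡ 44 (mod 59), so λ ≡ 15·44 ≡ 11.
  x = λ² - 55 - 55 = 121 - 110 ≡ 11; y = λ·(55 - 11) - 57 ≡ 14. → (11, 14)
3A: (11, 14) + (55, 57). λ = (57 - 14)/(55 - 11) ≡ 43/44 mod 59. 44⁻¹ ≡ 55 (mod 59) since 44·55 = 2420 ≡ 1, so λ ≡ 5.
  x = λ² - 11 - 55 = 25 - 66 ≡ 18; y = λ·(11 - 18) - 14 ≡ 10. → (18, 10)
3A = (18, 10).
Next 2B:
Repeated addition: build up to 2B.
2B: tangent at (8, 19): λ = (3·8² + 26)/(2·19) ≡ 41/38. 38⁻¹ ≡ 14 (mod 59), so λ ≡ 41·14 ≡ 43.
  x = λ² - 8 - 8 = 1849 - 16 ≡ 4; y = λ·(8 - 4) - 19 ≡ 35. → (4, 35)
2B = (4, 35).
Finally 3A + 2B:
(18, 10) + (4, 35). λ = (35 - 10)/(4 - 18) ≡ 25/45 mod 59. 45⁻¹ ≡ 21 (mod 59) since 45·21 = 945 ≡ 1, so λ ≡ 53.
  x = λ² - 18 - 4 = 2809 - 22 ≡ 14; y = λ·(18 - 14) - 10 ≡ 25. → (14, 25)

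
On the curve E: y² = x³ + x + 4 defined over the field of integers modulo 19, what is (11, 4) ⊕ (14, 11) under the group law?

(11, 4) + (14, 11). λ = (11 - 4)/(14 - 11) ≡ 7/3 mod 19. 3⁻¹ ≡ 13 (mod 19), so λ ≡ 15.
  x = λ² - 11 - 14 = 225 - 25 ≡ 10; y = λ·(11 - 10) - 4 ≡ 11. → (10, 11)

(10, 11)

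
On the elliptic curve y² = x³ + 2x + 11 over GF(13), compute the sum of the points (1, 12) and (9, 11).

(2, 6)

(1, 12) + (9, 11). λ = (11 - 12)/(9 - 1) ≡ 12/8 mod 13. 8⁻¹ ≡ 5 (mod 13) since 8·5 = 40 ≡ 1, so λ ≡ 8.
  x = λ² - 1 - 9 = 64 - 10 ≡ 2; y = λ·(1 - 2) - 12 ≡ 6. → (2, 6)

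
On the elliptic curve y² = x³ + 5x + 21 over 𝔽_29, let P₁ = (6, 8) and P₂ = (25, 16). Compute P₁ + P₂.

(6, 8) + (25, 16). λ = (16 - 8)/(25 - 6) ≡ 8/19 mod 29. 19⁻¹ ≡ 26 (mod 29) since 19·26 = 494 ≡ 1, so λ ≡ 5.
  x = λ² - 6 - 25 = 25 - 31 ≡ 23; y = λ·(6 - 23) - 8 ≡ 23. → (23, 23)

(23, 23)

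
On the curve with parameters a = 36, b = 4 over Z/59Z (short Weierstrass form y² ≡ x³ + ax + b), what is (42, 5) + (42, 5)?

(16, 30)

tangent at (42, 5): λ = (3·42² + 36)/(2·5) ≡ 18/10. 10⁻¹ ≡ 6 (mod 59), so λ ≡ 18·6 ≡ 49.
  x = λ² - 42 - 42 = 2401 - 84 ≡ 16; y = λ·(42 - 16) - 5 ≡ 30. → (16, 30)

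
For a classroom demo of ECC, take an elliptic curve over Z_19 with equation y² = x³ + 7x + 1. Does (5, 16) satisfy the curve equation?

yes

y² = 16² ≡ 9; x³ + 7x + 1 = 161 ≡ 9 (mod 19). 9 = 9.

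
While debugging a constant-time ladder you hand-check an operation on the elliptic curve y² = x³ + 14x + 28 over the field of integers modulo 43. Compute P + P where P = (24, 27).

(42, 23)

tangent at (24, 27): λ = (3·24² + 14)/(2·27) ≡ 22/11. 11⁻¹ ≡ 4 (mod 43), so λ ≡ 22·4 ≡ 2.
  x = λ² - 24 - 24 = 4 - 48 ≡ 42; y = λ·(24 - 42) - 27 ≡ 23. → (42, 23)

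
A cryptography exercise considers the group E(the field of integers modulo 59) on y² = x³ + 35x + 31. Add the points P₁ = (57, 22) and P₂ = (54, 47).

(24, 57)

(57, 22) + (54, 47). λ = (47 - 22)/(54 - 57) ≡ 25/56 mod 59. 56⁻¹ ≡ 39 (mod 59) since 56·39 = 2184 ≡ 1, so λ ≡ 31.
  x = λ² - 57 - 54 = 961 - 111 ≡ 24; y = λ·(57 - 24) - 22 ≡ 57. → (24, 57)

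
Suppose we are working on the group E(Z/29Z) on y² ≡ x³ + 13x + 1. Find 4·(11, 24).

(6, 11)

Write G = (11, 24).
Double-and-add on 4 = (100)₂. Start with G = (11, 24) for the leading 1-bit.
double: tangent at (11, 24): λ = (3·11² + 13)/(2·24) ≡ 28/19. 19⁻¹ ≡ 26 (mod 29) since 19·26 = 494 ≡ 1, so λ ≡ 28·26 ≡ 3.
  x = λ² - 11 - 11 = 9 - 22 ≡ 16; y = λ·(11 - 16) - 24 ≡ 19. → (16, 19)
double: tangent at (16, 19): λ = (3·16² + 13)/(2·19) ≡ 27/9. 9⁻¹ ≡ 13 (mod 29), so λ ≡ 27·13 ≡ 3.
  x = λ² - 16 - 16 = 9 - 32 ≡ 6; y = λ·(16 - 6) - 19 ≡ 11. → (6, 11)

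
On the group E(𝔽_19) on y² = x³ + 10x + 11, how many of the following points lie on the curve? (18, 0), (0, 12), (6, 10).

(18, 0): 0² ≡ 0, rhs ≡ 0 → on.
(0, 12): 12² ≡ 11, rhs ≡ 11 → on.
(6, 10): 10² ≡ 5, rhs ≡ 2 → off.

2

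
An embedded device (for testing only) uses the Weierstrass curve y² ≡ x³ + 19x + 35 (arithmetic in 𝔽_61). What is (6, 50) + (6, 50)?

tangent at (6, 50): λ = (3·6² + 19)/(2·50) ≡ 5/39. 39⁻¹ ≡ 36 (mod 61), so λ ≡ 5·36 ≡ 58.
  x = λ² - 6 - 6 = 3364 - 12 ≡ 58; y = λ·(6 - 58) - 50 ≡ 45. → (58, 45)

(58, 45)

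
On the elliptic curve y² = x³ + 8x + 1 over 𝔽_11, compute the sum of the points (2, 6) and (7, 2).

(0, 10)

(2, 6) + (7, 2). λ = (2 - 6)/(7 - 2) ≡ 7/5 mod 11. 5⁻¹ ≡ 9 (mod 11), so λ ≡ 8.
  x = λ² - 2 - 7 = 64 - 9 ≡ 0; y = λ·(2 - 0) - 6 ≡ 10. → (0, 10)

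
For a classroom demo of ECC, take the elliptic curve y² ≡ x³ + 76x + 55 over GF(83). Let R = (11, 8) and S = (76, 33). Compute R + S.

(11, 8) + (76, 33). λ = (33 - 8)/(76 - 11) ≡ 25/65 mod 83. 65⁻¹ ≡ 23 (mod 83), so λ ≡ 77.
  x = λ² - 11 - 76 = 5929 - 87 ≡ 32; y = λ·(11 - 32) - 8 ≡ 35. → (32, 35)

(32, 35)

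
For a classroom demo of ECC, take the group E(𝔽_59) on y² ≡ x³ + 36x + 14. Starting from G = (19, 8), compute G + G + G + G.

(42, 25)

Double-and-add on 4 = (100)₂. Start with G = (19, 8) for the leading 1-bit.
double: tangent at (19, 8): λ = (3·19² + 36)/(2·8) ≡ 57/16. 16⁻¹ ≡ 48 (mod 59) since 16·48 = 768 ≡ 1, so λ ≡ 57·48 ≡ 22.
  x = λ² - 19 - 19 = 484 - 38 ≡ 33; y = λ·(19 - 33) - 8 ≡ 38. → (33, 38)
double: tangent at (33, 38): λ = (3·33² + 36)/(2·38) ≡ 58/17. 17⁻¹ ≡ 7 (mod 59), so λ ≡ 58·7 ≡ 52.
  x = λ² - 33 - 33 = 2704 - 66 ≡ 42; y = λ·(33 - 42) - 38 ≡ 25. → (42, 25)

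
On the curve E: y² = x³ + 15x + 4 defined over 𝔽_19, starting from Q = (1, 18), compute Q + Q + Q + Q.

O

Repeated addition: build up to 4Q.
2Q: tangent at (1, 18): λ = (3·1² + 15)/(2·18) ≡ 18/17. 17⁻¹ ≡ 9 (mod 19), so λ ≡ 18·9 ≡ 10.
  x = λ² - 1 - 1 = 100 - 2 ≡ 3; y = λ·(1 - 3) - 18 ≡ 0. → (3, 0)
3Q: (3, 0) + (1, 18). λ = (18 - 0)/(1 - 3) ≡ 18/17 mod 19. 17⁻¹ ≡ 9 (mod 19), so λ ≡ 10.
  x = λ² - 3 - 1 = 100 - 4 ≡ 1; y = λ·(3 - 1) - 0 ≡ 1. → (1, 1)
4Q: (1, 1) + (1, 18): same x and y₁ ≡ -y₂, so the sum is ∞.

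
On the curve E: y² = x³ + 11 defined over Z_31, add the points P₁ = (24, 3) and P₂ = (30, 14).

(26, 14)

(24, 3) + (30, 14). λ = (14 - 3)/(30 - 24) ≡ 11/6 mod 31. 6⁻¹ ≡ 26 (mod 31), so λ ≡ 7.
  x = λ² - 24 - 30 = 49 - 54 ≡ 26; y = λ·(24 - 26) - 3 ≡ 14. → (26, 14)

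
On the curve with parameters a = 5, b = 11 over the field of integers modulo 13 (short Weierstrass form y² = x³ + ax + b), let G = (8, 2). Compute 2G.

(7, 5)

tangent at (8, 2): λ = (3·8² + 5)/(2·2) ≡ 2/4. 4⁻¹ ≡ 10 (mod 13), so λ ≡ 2·10 ≡ 7.
  x = λ² - 8 - 8 = 49 - 16 ≡ 7; y = λ·(8 - 7) - 2 ≡ 5. → (7, 5)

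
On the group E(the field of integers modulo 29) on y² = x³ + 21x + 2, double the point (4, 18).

tangent at (4, 18): λ = (3·4² + 21)/(2·18) ≡ 11/7. 7⁻¹ ≡ 25 (mod 29) since 7·25 = 175 ≡ 1, so λ ≡ 11·25 ≡ 14.
  x = λ² - 4 - 4 = 196 - 8 ≡ 14; y = λ·(4 - 14) - 18 ≡ 16. → (14, 16)

(14, 16)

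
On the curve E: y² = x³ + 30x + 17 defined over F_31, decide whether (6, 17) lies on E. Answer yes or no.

y² = 17² ≡ 10; x³ + 30x + 17 = 413 ≡ 10 (mod 31). 10 = 10.

yes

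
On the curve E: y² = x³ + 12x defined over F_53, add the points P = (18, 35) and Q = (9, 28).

(18, 35) + (9, 28). λ = (28 - 35)/(9 - 18) ≡ 46/44 mod 53. 44⁻¹ ≡ 47 (mod 53) since 44·47 = 2068 ≡ 1, so λ ≡ 42.
  x = λ² - 18 - 9 = 1764 - 27 ≡ 41; y = λ·(18 - 41) - 35 ≡ 6. → (41, 6)

(41, 6)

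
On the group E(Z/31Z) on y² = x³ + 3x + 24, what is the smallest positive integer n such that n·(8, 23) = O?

6

2P: tangent at (8, 23): λ = (3·8² + 3)/(2·23) ≡ 9/15. 15⁻¹ ≡ 29 (mod 31) since 15·29 = 435 ≡ 1, so λ ≡ 9·29 ≡ 13.
  x = λ² - 8 - 8 = 169 - 16 ≡ 29; y = λ·(8 - 29) - 23 ≡ 14. → (29, 14)
3P: (29, 14) + (8, 23). λ = (23 - 14)/(8 - 29) ≡ 9/10 mod 31. 10⁻¹ ≡ 28 (mod 31), so λ ≡ 4.
  x = λ² - 29 - 8 = 16 - 37 ≡ 10; y = λ·(29 - 10) - 14 ≡ 0. → (10, 0)
4P: (10, 0) + (8, 23). λ = (23 - 0)/(8 - 10) ≡ 23/29 mod 31. 29⁻¹ ≡ 15 (mod 31), so λ ≡ 4.
  x = λ² - 10 - 8 = 16 - 18 ≡ 29; y = λ·(10 - 29) - 0 ≡ 17. → (29, 17)
5P: (29, 17) + (8, 23). λ = (23 - 17)/(8 - 29) ≡ 6/10 mod 31. 10⁻¹ ≡ 28 (mod 31), so λ ≡ 13.
  x = λ² - 29 - 8 = 169 - 37 ≡ 8; y = λ·(29 - 8) - 17 ≡ 8. → (8, 8)
6P: (8, 8) + (8, 23): same x and y₁ ≡ -y₂, so the sum is O.
6P = O, so the order is 6.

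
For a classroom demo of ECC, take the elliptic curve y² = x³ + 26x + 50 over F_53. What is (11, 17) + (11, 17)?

(41, 17)

tangent at (11, 17): λ = (3·11² + 26)/(2·17) ≡ 18/34. 34⁻¹ ≡ 39 (mod 53) since 34·39 = 1326 ≡ 1, so λ ≡ 18·39 ≡ 13.
  x = λ² - 11 - 11 = 169 - 22 ≡ 41; y = λ·(11 - 41) - 17 ≡ 17. → (41, 17)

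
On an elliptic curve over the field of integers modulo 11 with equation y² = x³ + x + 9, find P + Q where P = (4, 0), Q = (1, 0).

(6, 0)

(4, 0) + (1, 0). λ = (0 - 0)/(1 - 4) ≡ 0/8 mod 11. 8⁻¹ ≡ 7 (mod 11), so λ ≡ 0.
  x = λ² - 4 - 1 = 0 - 5 ≡ 6; y = λ·(4 - 6) - 0 ≡ 0. → (6, 0)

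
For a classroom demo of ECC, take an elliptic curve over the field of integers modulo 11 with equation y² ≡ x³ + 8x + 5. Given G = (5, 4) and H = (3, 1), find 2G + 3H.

First 2G:
Repeated addition: build up to 2G.
2G: tangent at (5, 4): λ = (3·5² + 8)/(2·4) ≡ 6/8. 8⁻¹ ≡ 7 (mod 11), so λ ≡ 6·7 ≡ 9.
  x = λ² - 5 - 5 = 81 - 10 ≡ 5; y = λ·(5 - 5) - 4 ≡ 7. → (5, 7)
2G = (5, 7).
Next 3H:
Repeated addition: build up to 3H.
2H: tangent at (3, 1): λ = (3·3² + 8)/(2·1) ≡ 2/2. 2⁻¹ ≡ 6 (mod 11) since 2·6 = 12 ≡ 1, so λ ≡ 2·6 ≡ 1.
  x = λ² - 3 - 3 = 1 - 6 ≡ 6; y = λ·(3 - 6) - 1 ≡ 7. → (6, 7)
3H: (6, 7) + (3, 1). λ = (1 - 7)/(3 - 6) ≡ 5/8 mod 11. 8⁻¹ ≡ 7 (mod 11), so λ ≡ 2.
  x = λ² - 6 - 3 = 4 - 9 ≡ 6; y = λ·(6 - 6) - 7 ≡ 4. → (6, 4)
3H = (6, 4).
Finally 2G + 3H:
(5, 7) + (6, 4). λ = (4 - 7)/(6 - 5) ≡ 8/1 mod 11. 1⁻¹ ≡ 1 (mod 11), so λ ≡ 8.
  x = λ² - 5 - 6 = 64 - 11 ≡ 9; y = λ·(5 - 9) - 7 ≡ 5. → (9, 5)

(9, 5)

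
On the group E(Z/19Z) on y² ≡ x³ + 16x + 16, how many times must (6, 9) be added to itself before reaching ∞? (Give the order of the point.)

5

2P: tangent at (6, 9): λ = (3·6² + 16)/(2·9) ≡ 10/18. 18⁻¹ ≡ 18 (mod 19), so λ ≡ 10·18 ≡ 9.
  x = λ² - 6 - 6 = 81 - 12 ≡ 12; y = λ·(6 - 12) - 9 ≡ 13. → (12, 13)
3P: (12, 13) + (6, 9). λ = (9 - 13)/(6 - 12) ≡ 15/13 mod 19. 13⁻¹ ≡ 3 (mod 19) since 13·3 = 39 ≡ 1, so λ ≡ 7.
  x = λ² - 12 - 6 = 49 - 18 ≡ 12; y = λ·(12 - 12) - 13 ≡ 6. → (12, 6)
4P: (12, 6) + (6, 9). λ = (9 - 6)/(6 - 12) ≡ 3/13 mod 19. 13⁻¹ ≡ 3 (mod 19), so λ ≡ 9.
  x = λ² - 12 - 6 = 81 - 18 ≡ 6; y = λ·(12 - 6) - 6 ≡ 10. → (6, 10)
5P: (6, 10) + (6, 9): same x and y₁ ≡ -y₂, so the sum is ∞.
5P = ∞, so the order is 5.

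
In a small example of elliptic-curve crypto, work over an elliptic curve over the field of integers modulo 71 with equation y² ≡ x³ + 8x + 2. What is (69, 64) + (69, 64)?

(64, 10)

tangent at (69, 64): λ = (3·69² + 8)/(2·64) ≡ 20/57. 57⁻¹ ≡ 5 (mod 71), so λ ≡ 20·5 ≡ 29.
  x = λ² - 69 - 69 = 841 - 138 ≡ 64; y = λ·(69 - 64) - 64 ≡ 10. → (64, 10)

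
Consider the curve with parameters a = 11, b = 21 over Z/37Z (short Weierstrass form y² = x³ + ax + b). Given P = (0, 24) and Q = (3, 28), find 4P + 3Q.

First 4P:
Double-and-add on 4 = (100)₂. Start with P = (0, 24) for the leading 1-bit.
double: tangent at (0, 24): λ = (3·0² + 11)/(2·24) ≡ 11/11. 11⁻¹ ≡ 27 (mod 37) since 11·27 = 297 ≡ 1, so λ ≡ 11·27 ≡ 1.
  x = λ² - 0 - 0 = 1 - 0 ≡ 1; y = λ·(0 - 1) - 24 ≡ 12. → (1, 12)
double: tangent at (1, 12): λ = (3·1² + 11)/(2·12) ≡ 14/24. 24⁻¹ ≡ 17 (mod 37), so λ ≡ 14·17 ≡ 16.
  x = λ² - 1 - 1 = 256 - 2 ≡ 32; y = λ·(1 - 32) - 12 ≡ 10. → (32, 10)
4P = (32, 10).
Next 3Q:
Repeated addition: build up to 3Q.
2Q: tangent at (3, 28): λ = (3·3² + 11)/(2·28) ≡ 1/19. 19⁻¹ ≡ 2 (mod 37), so λ ≡ 1·2 ≡ 2.
  x = λ² - 3 - 3 = 4 - 6 ≡ 35; y = λ·(3 - 35) - 28 ≡ 19. → (35, 19)
3Q: (35, 19) + (3, 28). λ = (28 - 19)/(3 - 35) ≡ 9/5 mod 37. 5⁻¹ ≡ 15 (mod 37) since 5·15 = 75 ≡ 1, so λ ≡ 24.
  x = λ² - 35 - 3 = 576 - 38 ≡ 20; y = λ·(35 - 20) - 19 ≡ 8. → (20, 8)
3Q = (20, 8).
Finally 4P + 3Q:
(32, 10) + (20, 8). λ = (8 - 10)/(20 - 32) ≡ 35/25 mod 37. 25⁻¹ ≡ 3 (mod 37), so λ ≡ 31.
  x = λ² - 32 - 20 = 961 - 52 ≡ 21; y = λ·(32 - 21) - 10 ≡ 35. → (21, 35)

(21, 35)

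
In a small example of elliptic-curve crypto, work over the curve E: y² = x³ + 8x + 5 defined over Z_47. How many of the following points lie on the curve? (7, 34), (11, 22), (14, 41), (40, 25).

2

(7, 34): 34² ≡ 28, rhs ≡ 28 → on.
(11, 22): 22² ≡ 14, rhs ≡ 14 → on.
(14, 41): 41² ≡ 36, rhs ≡ 41 → off.
(40, 25): 25² ≡ 14, rhs ≡ 29 → off.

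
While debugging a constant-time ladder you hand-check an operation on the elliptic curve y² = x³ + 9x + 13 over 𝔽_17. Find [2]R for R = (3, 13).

(10, 10)

tangent at (3, 13): λ = (3·3² + 9)/(2·13) ≡ 2/9. 9⁻¹ ≡ 2 (mod 17), so λ ≡ 2·2 ≡ 4.
  x = λ² - 3 - 3 = 16 - 6 ≡ 10; y = λ·(3 - 10) - 13 ≡ 10. → (10, 10)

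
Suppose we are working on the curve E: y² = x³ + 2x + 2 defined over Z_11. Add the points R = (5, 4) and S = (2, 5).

(9, 1)

(5, 4) + (2, 5). λ = (5 - 4)/(2 - 5) ≡ 1/8 mod 11. 8⁻¹ ≡ 7 (mod 11), so λ ≡ 7.
  x = λ² - 5 - 2 = 49 - 7 ≡ 9; y = λ·(5 - 9) - 4 ≡ 1. → (9, 1)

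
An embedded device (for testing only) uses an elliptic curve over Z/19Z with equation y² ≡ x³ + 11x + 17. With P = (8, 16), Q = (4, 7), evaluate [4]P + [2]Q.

First 4P:
Double-and-add on 4 = (100)₂. Start with P = (8, 16) for the leading 1-bit.
double: tangent at (8, 16): λ = (3·8² + 11)/(2·16) ≡ 13/13. 13⁻¹ ≡ 3 (mod 19), so λ ≡ 13·3 ≡ 1.
  x = λ² - 8 - 8 = 1 - 16 ≡ 4; y = λ·(8 - 4) - 16 ≡ 7. → (4, 7)
double: tangent at (4, 7): λ = (3·4² + 11)/(2·7) ≡ 2/14. 14⁻¹ ≡ 15 (mod 19), so λ ≡ 2·15 ≡ 11.
  x = λ² - 4 - 4 = 121 - 8 ≡ 18; y = λ·(4 - 18) - 7 ≡ 10. → (18, 10)
4P = (18, 10).
Next 2Q:
Repeated addition: build up to 2Q.
2Q: tangent at (4, 7): λ = (3·4² + 11)/(2·7) ≡ 2/14. 14⁻¹ ≡ 15 (mod 19), so λ ≡ 2·15 ≡ 11.
  x = λ² - 4 - 4 = 121 - 8 ≡ 18; y = λ·(4 - 18) - 7 ≡ 10. → (18, 10)
2Q = (18, 10).
Finally 4P + 2Q:
tangent at (18, 10): λ = (3·18² + 11)/(2·10) ≡ 14/1. 1⁻¹ ≡ 1 (mod 19) since 1·1 = 1 ≡ 1, so λ ≡ 14·1 ≡ 14.
  x = λ² - 18 - 18 = 196 - 36 ≡ 8; y = λ·(18 - 8) - 10 ≡ 16. → (8, 16)

(8, 16)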